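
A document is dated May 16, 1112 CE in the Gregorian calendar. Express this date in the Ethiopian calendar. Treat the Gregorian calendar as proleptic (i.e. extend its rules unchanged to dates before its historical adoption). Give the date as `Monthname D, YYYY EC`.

Ginbot 14, 1104 EC

Both dates share Julian Day Number 2127345; in the Ethiopian calendar that is 14 Ginbot 1104 EC.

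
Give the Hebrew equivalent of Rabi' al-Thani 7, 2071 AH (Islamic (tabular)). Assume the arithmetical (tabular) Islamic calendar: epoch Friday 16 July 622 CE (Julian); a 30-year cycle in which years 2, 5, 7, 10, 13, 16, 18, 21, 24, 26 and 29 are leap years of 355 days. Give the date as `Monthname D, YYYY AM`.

Both dates share Julian Day Number 2682074; in the Hebrew calendar that is 7 Adar 6391 AM.

Adar 7, 6391 AM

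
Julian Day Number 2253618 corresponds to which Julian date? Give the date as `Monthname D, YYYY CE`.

JDN 2253618 is 4 February 1458 in the proleptic Gregorian calendar.
In the Julian calendar that day is January 26, 1458 CE.

January 26, 1458 CE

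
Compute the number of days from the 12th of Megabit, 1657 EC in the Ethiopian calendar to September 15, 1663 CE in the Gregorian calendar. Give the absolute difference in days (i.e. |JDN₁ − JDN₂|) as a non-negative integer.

JDN of the first date = 2329266.
JDN of the second date = 2328716.
|2328716 − 2329266| = 550.

550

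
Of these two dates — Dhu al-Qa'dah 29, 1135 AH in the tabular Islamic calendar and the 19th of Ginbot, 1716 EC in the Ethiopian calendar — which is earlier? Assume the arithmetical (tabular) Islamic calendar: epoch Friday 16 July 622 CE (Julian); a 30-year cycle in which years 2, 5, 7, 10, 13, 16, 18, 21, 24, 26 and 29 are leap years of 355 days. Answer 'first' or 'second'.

The two dates have Julian Day Numbers 2350615 and 2350883 respectively.
Since 2350615 < 2350883, the first date comes first.

first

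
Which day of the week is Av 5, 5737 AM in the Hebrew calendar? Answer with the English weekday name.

This is JDN 2443345 (20 July 1977 Gregorian).
Since JDN mod 7 = 2 (0 = Monday), the day is Wednesday.

Wednesday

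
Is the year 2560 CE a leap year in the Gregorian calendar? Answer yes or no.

yes

2560 is divisible by 4 and not by 100, so it is a leap year.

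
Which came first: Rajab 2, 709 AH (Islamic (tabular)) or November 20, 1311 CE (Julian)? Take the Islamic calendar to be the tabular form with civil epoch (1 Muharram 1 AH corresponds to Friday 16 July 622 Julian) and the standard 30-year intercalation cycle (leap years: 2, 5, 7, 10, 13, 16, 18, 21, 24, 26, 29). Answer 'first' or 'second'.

first

The two dates have Julian Day Numbers 2199510 and 2200224 respectively.
Since 2199510 < 2200224, the first date comes first.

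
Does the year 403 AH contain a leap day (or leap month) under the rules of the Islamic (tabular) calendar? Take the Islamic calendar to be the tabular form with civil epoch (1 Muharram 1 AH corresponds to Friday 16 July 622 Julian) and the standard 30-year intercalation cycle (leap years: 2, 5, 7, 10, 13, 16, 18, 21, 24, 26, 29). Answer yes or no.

Year 403 AH is year 13 of its 30-year cycle; leap positions are 2, 5, 7, 10, 13, 16, 18, 21, 24, 26, 29, so it is a leap year (355 days).

yes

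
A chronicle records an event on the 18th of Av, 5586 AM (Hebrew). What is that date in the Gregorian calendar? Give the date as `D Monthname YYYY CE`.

Both dates share Julian Day Number 2388225; in the Gregorian calendar that is 21 August 1826 CE.

21 August 1826 CE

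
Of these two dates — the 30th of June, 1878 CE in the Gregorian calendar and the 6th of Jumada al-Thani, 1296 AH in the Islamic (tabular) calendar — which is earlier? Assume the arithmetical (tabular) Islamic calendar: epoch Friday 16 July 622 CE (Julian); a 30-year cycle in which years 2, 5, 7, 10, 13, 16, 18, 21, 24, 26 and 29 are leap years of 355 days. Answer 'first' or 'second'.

first

The two dates have Julian Day Numbers 2407166 and 2407498 respectively.
Since 2407166 < 2407498, the first date comes first.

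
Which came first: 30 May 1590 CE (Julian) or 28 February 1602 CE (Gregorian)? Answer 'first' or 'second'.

Converting both to JDN: 2301955 vs 2306237; the smaller is the first.

first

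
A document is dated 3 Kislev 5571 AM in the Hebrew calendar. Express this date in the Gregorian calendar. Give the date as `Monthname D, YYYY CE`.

November 30, 1810 CE

Both dates share Julian Day Number 2382482; in the Gregorian calendar that is 30 November 1810 CE.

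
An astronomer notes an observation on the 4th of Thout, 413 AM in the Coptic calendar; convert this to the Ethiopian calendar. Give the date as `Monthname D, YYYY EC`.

Both dates share Julian Day Number 1975516; in the Ethiopian calendar that is 4 Meskerem 689 EC.

Meskerem 4, 689 EC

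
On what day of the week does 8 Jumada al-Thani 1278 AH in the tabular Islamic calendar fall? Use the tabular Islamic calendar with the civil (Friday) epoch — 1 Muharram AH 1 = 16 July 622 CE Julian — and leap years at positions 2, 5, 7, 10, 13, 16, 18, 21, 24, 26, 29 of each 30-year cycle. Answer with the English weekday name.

Wednesday

This is JDN 2401121 (11 December 1861 Gregorian).
2401121 ≡ 2 (mod 7); counting from Monday = 0 gives Wednesday.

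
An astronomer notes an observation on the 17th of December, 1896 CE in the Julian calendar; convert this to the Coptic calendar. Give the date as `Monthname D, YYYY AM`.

The source date corresponds to 29 December 1896 in the Gregorian calendar (JDN 2413923).
That day falls on 21 Koiak 1613 AM in the Coptic calendar.

Koiak 21, 1613 AM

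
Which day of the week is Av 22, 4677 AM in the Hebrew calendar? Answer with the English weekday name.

This is JDN 2056217 (18 August 917 Gregorian).
JDN 2056217 mod 7 = 2, and JDN 0 was a Monday, so this is a Wednesday.

Wednesday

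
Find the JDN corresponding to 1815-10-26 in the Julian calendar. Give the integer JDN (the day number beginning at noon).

Equivalently 7 November 1815 (Gregorian).
JDN 2400001 is 17 November 1858 CE (Gregorian), MJD 0; the target day is −15716 days from there, so JDN = 2384285.

2384285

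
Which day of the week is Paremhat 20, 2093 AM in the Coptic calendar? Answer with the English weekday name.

Equivalently 1 April 2377 Gregorian, JDN 2589332.
2589332 ≡ 4 (mod 7); counting from Monday = 0 gives Friday.

Friday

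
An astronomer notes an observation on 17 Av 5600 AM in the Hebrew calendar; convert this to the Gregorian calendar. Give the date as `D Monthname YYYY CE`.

Julian Day Number of the source date = 2393334.
Converting JDN 2393334 to the Gregorian calendar gives 16 August 1840 CE.

16 August 1840 CE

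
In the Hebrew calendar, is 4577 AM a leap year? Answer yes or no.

Hebrew year 4577 is year 17 of its 19-year Metonic cycle; leap years are at positions 3, 6, 8, 11, 14, 17, 19, so it is a leap year (13 months).

yes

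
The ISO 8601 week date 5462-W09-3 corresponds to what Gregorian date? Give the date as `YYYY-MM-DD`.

ISO week 1 of 5462 is the week containing the first Thursday of 5462.
Week 9, day 3 (Wednesday) lands on 5462-02-26.

5462-02-26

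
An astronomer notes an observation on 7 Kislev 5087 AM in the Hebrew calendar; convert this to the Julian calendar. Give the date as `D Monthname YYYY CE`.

3 November 1326 CE

The source date corresponds to 11 November 1326 in the proleptic Gregorian calendar (JDN 2205686).
That day falls on 3 November 1326 CE in the Julian calendar.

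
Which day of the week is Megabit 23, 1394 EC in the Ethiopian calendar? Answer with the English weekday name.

Sunday

This is JDN 2233216 (28 March 1402 Gregorian).
JDN 2233216 mod 7 = 6, and JDN 0 was a Monday, so this is a Sunday.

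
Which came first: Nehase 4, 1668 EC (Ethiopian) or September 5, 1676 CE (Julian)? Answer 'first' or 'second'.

First date → JDN 2333426; second date → JDN 2333465.
JDN 2333426 < JDN 2333465, so the first date is earlier.

first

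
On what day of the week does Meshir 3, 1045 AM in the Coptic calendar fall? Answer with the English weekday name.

Equivalently 5 February 1329 Gregorian, JDN 2206503.
JDN 2206503 mod 7 = 5, and JDN 0 was a Monday, so this is a Saturday.

Saturday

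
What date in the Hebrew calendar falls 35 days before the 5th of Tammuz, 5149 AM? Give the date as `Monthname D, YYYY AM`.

JDN of the 5th of Tammuz, 5149 AM = 2228570.
2228570 − 35 = 2228535.
JDN 2228535 in the Hebrew calendar is Iyar 29, 5149 AM.

Iyar 29, 5149 AM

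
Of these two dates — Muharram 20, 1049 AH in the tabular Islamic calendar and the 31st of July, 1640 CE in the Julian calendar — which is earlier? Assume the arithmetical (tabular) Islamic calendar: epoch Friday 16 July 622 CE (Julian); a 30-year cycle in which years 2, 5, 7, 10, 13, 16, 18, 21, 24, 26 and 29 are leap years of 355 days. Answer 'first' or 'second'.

first

First date → JDN 2319835; second date → JDN 2320280.
JDN 2319835 < JDN 2320280, so the first date is earlier.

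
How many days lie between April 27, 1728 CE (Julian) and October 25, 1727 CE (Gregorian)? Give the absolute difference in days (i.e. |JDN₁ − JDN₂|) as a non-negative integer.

First date → JDN 2352327; second date → JDN 2352131.
The interval is |2352327 − 2352131| = 196 days.

196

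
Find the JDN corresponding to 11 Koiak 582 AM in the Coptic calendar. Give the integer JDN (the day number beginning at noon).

Equivalently 11 December 865 (proleptic Gregorian).
JDN 2299161 is 15 October 1582 CE (Gregorian); the target day is −261821 days from there, so JDN = 2037340.

2037340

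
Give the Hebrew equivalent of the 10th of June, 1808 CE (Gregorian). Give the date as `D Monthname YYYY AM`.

15 Sivan 5568 AM

Both dates share Julian Day Number 2381579; in the Hebrew calendar that is 15 Sivan 5568 AM.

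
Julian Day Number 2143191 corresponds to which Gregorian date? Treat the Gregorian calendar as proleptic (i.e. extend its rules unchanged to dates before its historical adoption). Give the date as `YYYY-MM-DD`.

1155-10-04

JDN 2451545 is 1 Jan 2000; 2143191 is −308354 days from there.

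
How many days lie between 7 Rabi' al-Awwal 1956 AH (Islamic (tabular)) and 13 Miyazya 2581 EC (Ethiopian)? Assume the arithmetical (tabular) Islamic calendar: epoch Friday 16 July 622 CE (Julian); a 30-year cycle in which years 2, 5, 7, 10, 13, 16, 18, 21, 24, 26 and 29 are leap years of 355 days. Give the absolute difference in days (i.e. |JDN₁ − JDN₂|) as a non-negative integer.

25496

First date → JDN 2641292; second date → JDN 2666788.
The interval is |2641292 − 2666788| = 25496 days.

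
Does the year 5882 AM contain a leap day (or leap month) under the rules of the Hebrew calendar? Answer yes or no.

Hebrew year 5882 is year 11 of its 19-year Metonic cycle; leap years are at positions 3, 6, 8, 11, 14, 17, 19, so it is a leap year (13 months).

yes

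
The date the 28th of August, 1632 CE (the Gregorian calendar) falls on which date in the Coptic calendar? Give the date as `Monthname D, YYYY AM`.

Mesori 25, 1348 AM

Both dates share Julian Day Number 2317376; in the Coptic calendar that is 25 Mesori 1348 AM.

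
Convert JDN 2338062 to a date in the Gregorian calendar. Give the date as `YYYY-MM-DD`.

1689-04-17

Counting from JDN 2299161 = 15 Oct 1582 gives an offset of 38901 days.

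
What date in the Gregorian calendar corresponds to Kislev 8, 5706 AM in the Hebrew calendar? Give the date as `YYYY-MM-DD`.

1945-11-13

Both dates share Julian Day Number 2431773; in the Gregorian calendar that is 13 November 1945 CE.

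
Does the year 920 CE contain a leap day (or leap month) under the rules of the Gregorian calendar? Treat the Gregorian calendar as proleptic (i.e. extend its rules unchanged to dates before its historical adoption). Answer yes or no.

920 is divisible by 4 and not by 100, so it is a leap year.

yes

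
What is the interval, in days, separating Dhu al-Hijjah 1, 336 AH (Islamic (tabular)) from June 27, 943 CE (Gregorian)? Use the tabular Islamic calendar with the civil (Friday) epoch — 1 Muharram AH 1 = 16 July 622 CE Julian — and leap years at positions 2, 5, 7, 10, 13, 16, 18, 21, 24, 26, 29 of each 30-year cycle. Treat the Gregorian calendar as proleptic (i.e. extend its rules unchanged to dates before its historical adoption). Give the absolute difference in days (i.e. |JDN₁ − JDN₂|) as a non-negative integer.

1817

First date → JDN 2067478; second date → JDN 2065661.
The interval is |2067478 − 2065661| = 1817 days.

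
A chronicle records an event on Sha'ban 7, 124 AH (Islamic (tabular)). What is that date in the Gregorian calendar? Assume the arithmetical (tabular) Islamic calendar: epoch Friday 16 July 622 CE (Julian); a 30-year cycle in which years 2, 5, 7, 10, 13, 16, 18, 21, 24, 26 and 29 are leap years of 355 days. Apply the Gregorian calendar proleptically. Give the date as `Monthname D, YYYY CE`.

June 20, 742 CE

Both dates share Julian Day Number 1992240; in the Gregorian calendar that is 20 June 742 CE.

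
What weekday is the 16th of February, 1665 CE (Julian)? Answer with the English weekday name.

Equivalently 26 February 1665 Gregorian, JDN 2329246.
2329246 ≡ 3 (mod 7); counting from Monday = 0 gives Thursday.

Thursday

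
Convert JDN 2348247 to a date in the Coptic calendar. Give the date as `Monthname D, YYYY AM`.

Meshir 30, 1433 AM

JDN 2348247 is 7 March 1717 in the Gregorian calendar.
In the Coptic calendar that day is Meshir 30, 1433 AM.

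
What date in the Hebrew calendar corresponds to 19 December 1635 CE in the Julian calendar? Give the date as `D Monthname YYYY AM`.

20 Tevet 5396 AM

Julian Day Number of the source date = 2318594.
Converting JDN 2318594 to the Hebrew calendar gives 20 Tevet 5396 AM.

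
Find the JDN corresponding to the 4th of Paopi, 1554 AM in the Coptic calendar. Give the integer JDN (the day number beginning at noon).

In the Gregorian calendar the same day is 13 October 1837.
JDN 2299161 is 15 October 1582 CE (Gregorian); the target day is +93135 days from there, so JDN = 2392296.

2392296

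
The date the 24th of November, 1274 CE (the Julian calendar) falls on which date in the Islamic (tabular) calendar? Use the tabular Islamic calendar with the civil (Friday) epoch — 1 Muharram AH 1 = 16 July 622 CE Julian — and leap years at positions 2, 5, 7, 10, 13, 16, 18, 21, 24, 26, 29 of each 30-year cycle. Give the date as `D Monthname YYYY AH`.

The source date corresponds to 1 December 1274 in the proleptic Gregorian calendar (JDN 2186714).
That day falls on 23 Jumada al-Awwal 673 AH in the tabular Islamic calendar.

23 Jumada al-Awwal 673 AH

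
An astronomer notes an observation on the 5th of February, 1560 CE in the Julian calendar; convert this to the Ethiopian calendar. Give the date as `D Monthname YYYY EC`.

The source date corresponds to 15 February 1560 in the proleptic Gregorian calendar (JDN 2290883).
That day falls on 10 Yekatit 1552 EC in the Ethiopian calendar.

10 Yekatit 1552 EC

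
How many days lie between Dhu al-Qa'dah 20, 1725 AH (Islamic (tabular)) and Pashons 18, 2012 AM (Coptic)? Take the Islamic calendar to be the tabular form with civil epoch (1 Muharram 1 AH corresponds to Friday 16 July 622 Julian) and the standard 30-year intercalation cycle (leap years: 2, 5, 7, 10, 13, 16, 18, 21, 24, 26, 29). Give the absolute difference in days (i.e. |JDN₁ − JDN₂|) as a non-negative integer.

First date → JDN 2559682; second date → JDN 2559805.
The interval is |2559682 − 2559805| = 123 days.

123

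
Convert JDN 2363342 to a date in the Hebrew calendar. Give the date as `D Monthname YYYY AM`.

The Gregorian equivalent of JDN 2363342 is 5 July 1758.
In the Hebrew calendar that day is 29 Sivan 5518 AM.

29 Sivan 5518 AM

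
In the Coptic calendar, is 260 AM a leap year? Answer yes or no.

no

260 mod 4 = 0; in the Coptic calendar a year is leap when year mod 4 = 3, so it is a common year.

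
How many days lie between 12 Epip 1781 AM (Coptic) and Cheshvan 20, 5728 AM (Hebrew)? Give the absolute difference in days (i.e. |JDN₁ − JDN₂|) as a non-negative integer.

35668

First date → JDN 2475486; second date → JDN 2439818.
The interval is |2475486 − 2439818| = 35668 days.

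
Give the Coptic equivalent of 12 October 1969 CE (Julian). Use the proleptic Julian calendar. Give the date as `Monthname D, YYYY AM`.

Both dates share Julian Day Number 2440520; in the Coptic calendar that is 15 Paopi 1686 AM.

Paopi 15, 1686 AM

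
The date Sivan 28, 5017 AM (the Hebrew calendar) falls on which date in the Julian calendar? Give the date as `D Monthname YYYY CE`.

11 June 1257 CE

Julian Day Number of the source date = 2180339.
Converting JDN 2180339 to the Julian calendar gives 11 June 1257 CE.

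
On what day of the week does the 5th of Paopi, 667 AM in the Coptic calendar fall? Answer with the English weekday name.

Equivalently 7 October 950 Gregorian, JDN 2068320.
JDN 2068320 mod 7 = 2, and JDN 0 was a Monday, so this is a Wednesday.

Wednesday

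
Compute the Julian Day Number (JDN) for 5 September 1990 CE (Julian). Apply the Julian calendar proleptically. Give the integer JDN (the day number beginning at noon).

In the Gregorian calendar the same day is 18 September 1990.
JDN 2400001 is 17 November 1858 CE (Gregorian), MJD 0; the target day is +48152 days from there, so JDN = 2448153.

2448153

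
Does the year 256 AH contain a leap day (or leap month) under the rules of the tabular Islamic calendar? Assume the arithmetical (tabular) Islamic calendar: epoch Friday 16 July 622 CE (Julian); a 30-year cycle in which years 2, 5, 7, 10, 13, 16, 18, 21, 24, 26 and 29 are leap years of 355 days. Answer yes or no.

yes

Year 256 AH is year 16 of its 30-year cycle; leap positions are 2, 5, 7, 10, 13, 16, 18, 21, 24, 26, 29, so it is a leap year (355 days).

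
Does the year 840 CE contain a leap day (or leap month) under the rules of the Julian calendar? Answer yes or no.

840 mod 4 = 0, so it is a leap year in the Julian calendar.

yes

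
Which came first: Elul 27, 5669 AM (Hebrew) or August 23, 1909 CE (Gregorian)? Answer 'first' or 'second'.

First date → JDN 2418563; second date → JDN 2418542.
JDN 2418542 < JDN 2418563, so the second date is earlier.

second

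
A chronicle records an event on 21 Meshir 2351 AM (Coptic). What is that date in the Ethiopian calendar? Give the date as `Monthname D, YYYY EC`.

Yekatit 21, 2627 EC

The source date corresponds to 5 March 2635 in the Gregorian calendar (JDN 2683537).
That day falls on 21 Yekatit 2627 EC in the Ethiopian calendar.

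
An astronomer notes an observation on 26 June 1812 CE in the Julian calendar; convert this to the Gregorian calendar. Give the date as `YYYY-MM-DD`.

1812-07-08

For dates in this range the Gregorian date is 12 days ahead of the Julian.
26 June 1812 Julian + 12 days → 8 July 1812 Gregorian.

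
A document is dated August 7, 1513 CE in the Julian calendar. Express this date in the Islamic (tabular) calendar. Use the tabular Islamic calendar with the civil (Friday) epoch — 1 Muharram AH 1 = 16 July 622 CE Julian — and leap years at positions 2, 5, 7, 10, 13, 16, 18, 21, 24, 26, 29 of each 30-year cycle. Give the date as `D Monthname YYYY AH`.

Julian Day Number of the source date = 2273900.
Converting JDN 2273900 to the tabular Islamic calendar gives 4 Jumada al-Thani 919 AH.

4 Jumada al-Thani 919 AH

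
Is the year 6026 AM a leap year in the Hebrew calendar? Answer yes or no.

yes

Hebrew year 6026 is year 3 of its 19-year Metonic cycle; leap years are at positions 3, 6, 8, 11, 14, 17, 19, so it is a leap year (13 months).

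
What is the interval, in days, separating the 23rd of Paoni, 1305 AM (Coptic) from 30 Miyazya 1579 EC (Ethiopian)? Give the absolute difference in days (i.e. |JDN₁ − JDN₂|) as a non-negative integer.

784

First date → JDN 2301608; second date → JDN 2300824.
The interval is |2301608 − 2300824| = 784 days.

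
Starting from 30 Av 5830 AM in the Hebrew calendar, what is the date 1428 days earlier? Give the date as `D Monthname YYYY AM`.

19 Elul 5826 AM

Counting 1428 days back from JDN 2477331 reaches JDN 2475903, which is 19 Elul 5826 AM.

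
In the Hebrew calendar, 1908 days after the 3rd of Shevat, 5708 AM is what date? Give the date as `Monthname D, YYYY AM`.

Nisan 20, 5713 AM

The starting date is JDN 2432565; 2432565 + 1908 = 2434473.
JDN 2434473 corresponds to Nisan 20, 5713 AM.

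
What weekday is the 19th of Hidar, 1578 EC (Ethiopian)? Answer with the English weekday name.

Monday

Equivalently 25 November 1585 Gregorian, JDN 2300298.
JDN 2300298 mod 7 = 0, and JDN 0 was a Monday, so this is a Monday.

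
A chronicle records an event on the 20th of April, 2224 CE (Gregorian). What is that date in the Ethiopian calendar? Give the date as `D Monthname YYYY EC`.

10 Miyazya 2216 EC

Both dates share Julian Day Number 2533469; in the Ethiopian calendar that is 10 Miyazya 2216 EC.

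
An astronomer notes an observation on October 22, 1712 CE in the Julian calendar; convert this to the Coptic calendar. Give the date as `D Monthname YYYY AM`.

25 Paopi 1429 AM

Both dates share Julian Day Number 2346661; in the Coptic calendar that is 25 Paopi 1429 AM.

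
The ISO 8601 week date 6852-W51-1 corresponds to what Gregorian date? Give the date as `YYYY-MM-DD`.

6852-12-16

ISO week 1 of 6852 is the week containing the first Thursday of 6852.
Week 51, day 1 (Monday) lands on 6852-12-16.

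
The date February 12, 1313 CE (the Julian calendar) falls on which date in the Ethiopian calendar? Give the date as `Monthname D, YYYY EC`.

Yekatit 18, 1305 EC

Both dates share Julian Day Number 2200674; in the Ethiopian calendar that is 18 Yekatit 1305 EC.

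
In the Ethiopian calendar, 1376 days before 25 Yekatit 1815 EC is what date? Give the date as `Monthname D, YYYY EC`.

Ginbot 20, 1811 EC

Counting 1376 days back from JDN 2386958 reaches JDN 2385582, which is Ginbot 20, 1811 EC.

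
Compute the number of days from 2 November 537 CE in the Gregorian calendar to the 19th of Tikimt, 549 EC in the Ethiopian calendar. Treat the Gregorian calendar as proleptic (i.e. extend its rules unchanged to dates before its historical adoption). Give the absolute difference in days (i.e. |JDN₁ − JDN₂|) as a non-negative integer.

6925

First date → JDN 1917501; second date → JDN 1924426.
The interval is |1917501 − 1924426| = 6925 days.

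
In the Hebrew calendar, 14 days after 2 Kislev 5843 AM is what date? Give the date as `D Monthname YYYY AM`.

Counting 14 days forward from JDN 2481822 reaches JDN 2481836, which is 16 Kislev 5843 AM.

16 Kislev 5843 AM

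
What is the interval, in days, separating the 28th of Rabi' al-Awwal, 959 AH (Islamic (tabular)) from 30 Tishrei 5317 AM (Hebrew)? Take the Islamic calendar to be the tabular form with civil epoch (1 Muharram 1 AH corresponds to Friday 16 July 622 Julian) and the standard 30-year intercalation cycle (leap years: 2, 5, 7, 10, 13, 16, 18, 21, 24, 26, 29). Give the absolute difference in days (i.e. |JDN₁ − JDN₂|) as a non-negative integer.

First date → JDN 2288009; second date → JDN 2289664.
The interval is |2288009 − 2289664| = 1655 days.

1655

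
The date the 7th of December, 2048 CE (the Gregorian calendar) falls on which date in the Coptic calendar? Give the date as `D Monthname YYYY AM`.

Julian Day Number of the source date = 2469418.
Converting JDN 2469418 to the Coptic calendar gives 28 Hathor 1765 AM.

28 Hathor 1765 AM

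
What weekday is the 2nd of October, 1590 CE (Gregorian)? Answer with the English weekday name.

Since JDN mod 7 = 1 (0 = Monday), the day is Tuesday.

Tuesday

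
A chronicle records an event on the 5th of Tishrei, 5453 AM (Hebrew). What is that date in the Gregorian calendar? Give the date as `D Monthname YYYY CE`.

15 September 1692 CE

Both dates share Julian Day Number 2339309; in the Gregorian calendar that is 15 September 1692 CE.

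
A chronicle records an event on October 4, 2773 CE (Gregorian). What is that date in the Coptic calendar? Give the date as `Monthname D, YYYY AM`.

Julian Day Number of the source date = 2734154.
Converting JDN 2734154 to the Coptic calendar gives 18 Thout 2490 AM.

Thout 18, 2490 AM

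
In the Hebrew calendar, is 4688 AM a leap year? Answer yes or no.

yes

Hebrew year 4688 is year 14 of its 19-year Metonic cycle; leap years are at positions 3, 6, 8, 11, 14, 17, 19, so it is a leap year (13 months).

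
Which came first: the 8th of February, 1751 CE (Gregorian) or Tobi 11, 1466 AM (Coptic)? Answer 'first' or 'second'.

First date → JDN 2360638; second date → JDN 2360251.
JDN 2360251 < JDN 2360638, so the second date is earlier.

second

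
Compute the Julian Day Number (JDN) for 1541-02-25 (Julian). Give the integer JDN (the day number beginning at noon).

In the proleptic Gregorian calendar the same day is 7 March 1541.
JDN 2299161 is 15 October 1582 CE (Gregorian); the target day is −15197 days from there, so JDN = 2283964.

2283964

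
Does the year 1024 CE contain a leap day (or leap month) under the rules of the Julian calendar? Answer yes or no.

1024 mod 4 = 0, so it is a leap year in the Julian calendar.

yes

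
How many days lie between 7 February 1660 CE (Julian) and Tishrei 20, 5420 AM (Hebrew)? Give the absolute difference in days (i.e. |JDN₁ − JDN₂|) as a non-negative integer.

133

First date → JDN 2327410; second date → JDN 2327277.
The interval is |2327410 − 2327277| = 133 days.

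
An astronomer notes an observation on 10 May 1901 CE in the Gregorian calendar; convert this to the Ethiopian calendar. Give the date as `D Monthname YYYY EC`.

2 Ginbot 1893 EC

Both dates share Julian Day Number 2415515; in the Ethiopian calendar that is 2 Ginbot 1893 EC.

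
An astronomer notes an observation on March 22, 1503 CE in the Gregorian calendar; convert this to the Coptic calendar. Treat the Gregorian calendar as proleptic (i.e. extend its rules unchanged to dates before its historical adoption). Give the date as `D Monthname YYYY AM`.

16 Paremhat 1219 AM

Julian Day Number of the source date = 2270099.
Converting JDN 2270099 to the Coptic calendar gives 16 Paremhat 1219 AM.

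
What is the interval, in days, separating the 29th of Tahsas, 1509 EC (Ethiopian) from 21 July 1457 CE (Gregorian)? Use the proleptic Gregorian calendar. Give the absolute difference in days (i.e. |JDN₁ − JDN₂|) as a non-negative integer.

First date → JDN 2275136; second date → JDN 2253420.
The interval is |2275136 − 2253420| = 21716 days.

21716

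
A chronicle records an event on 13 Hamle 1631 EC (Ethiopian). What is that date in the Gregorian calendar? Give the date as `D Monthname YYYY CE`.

Julian Day Number of the source date = 2319890.
Converting JDN 2319890 to the Gregorian calendar gives 17 July 1639 CE.

17 July 1639 CE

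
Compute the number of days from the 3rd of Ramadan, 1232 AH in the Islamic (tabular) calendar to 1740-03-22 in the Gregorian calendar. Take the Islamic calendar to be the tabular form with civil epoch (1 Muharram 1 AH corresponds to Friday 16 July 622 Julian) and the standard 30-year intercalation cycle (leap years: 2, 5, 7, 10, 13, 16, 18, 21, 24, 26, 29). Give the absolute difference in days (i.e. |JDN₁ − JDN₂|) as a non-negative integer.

28240

First date → JDN 2384903; second date → JDN 2356663.
The interval is |2384903 − 2356663| = 28240 days.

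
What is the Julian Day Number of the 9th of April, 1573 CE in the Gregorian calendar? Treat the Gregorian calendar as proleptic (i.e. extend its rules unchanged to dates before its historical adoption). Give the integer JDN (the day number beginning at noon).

JDN 2451545 is 1 January 2000 CE (Gregorian); the target day is −155860 days from there, so JDN = 2295685.

2295685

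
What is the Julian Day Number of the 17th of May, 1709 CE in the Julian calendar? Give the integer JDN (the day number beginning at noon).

In the Gregorian calendar the same day is 28 May 1709.
JDN 2299161 is 15 October 1582 CE (Gregorian); the target day is +46246 days from there, so JDN = 2345407.

2345407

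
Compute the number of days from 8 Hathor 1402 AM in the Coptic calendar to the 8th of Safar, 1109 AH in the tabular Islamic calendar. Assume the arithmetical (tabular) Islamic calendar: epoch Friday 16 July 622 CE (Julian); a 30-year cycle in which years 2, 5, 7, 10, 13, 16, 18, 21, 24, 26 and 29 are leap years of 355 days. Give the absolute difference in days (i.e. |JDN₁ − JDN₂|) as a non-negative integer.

First date → JDN 2336812; second date → JDN 2341115.
The interval is |2336812 − 2341115| = 4303 days.

4303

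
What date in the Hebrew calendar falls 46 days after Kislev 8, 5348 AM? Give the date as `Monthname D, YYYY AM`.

Tevet 24, 5348 AM

The starting date is JDN 2301042; 2301042 + 46 = 2301088.
JDN 2301088 corresponds to Tevet 24, 5348 AM.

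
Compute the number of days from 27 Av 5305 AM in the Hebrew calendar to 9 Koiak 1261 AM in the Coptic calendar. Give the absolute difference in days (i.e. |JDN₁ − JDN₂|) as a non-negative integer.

JDN of the first date = 2285586.
JDN of the second date = 2285343.
|2285343 − 2285586| = 243.

243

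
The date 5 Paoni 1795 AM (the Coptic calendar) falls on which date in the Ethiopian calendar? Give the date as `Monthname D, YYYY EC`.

Both dates share Julian Day Number 2480562; in the Ethiopian calendar that is 5 Sene 2071 EC.

Sene 5, 2071 EC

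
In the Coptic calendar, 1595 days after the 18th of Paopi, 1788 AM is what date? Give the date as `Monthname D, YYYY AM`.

JDN of the 18th of Paopi, 1788 AM = 2477779.
2477779 + 1595 = 2479374.
JDN 2479374 in the Coptic calendar is Paremhat 2, 1792 AM.

Paremhat 2, 1792 AM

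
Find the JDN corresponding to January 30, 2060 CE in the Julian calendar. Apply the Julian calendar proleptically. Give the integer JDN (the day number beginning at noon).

2473502

Equivalently 12 February 2060 (Gregorian).
JDN 2451545 is 1 January 2000 CE (Gregorian); the target day is +21957 days from there, so JDN = 2473502.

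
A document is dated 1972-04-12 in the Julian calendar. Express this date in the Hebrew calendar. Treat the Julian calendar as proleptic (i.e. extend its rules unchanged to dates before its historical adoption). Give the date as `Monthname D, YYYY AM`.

The source date corresponds to 25 April 1972 in the Gregorian calendar (JDN 2441433).
That day falls on 11 Iyar 5732 AM in the Hebrew calendar.

Iyar 11, 5732 AM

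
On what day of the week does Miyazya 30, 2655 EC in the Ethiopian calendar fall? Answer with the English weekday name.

Wednesday

Equivalently 13 May 2663 Gregorian, JDN 2693833.
JDN 2693833 mod 7 = 2, and JDN 0 was a Monday, so this is a Wednesday.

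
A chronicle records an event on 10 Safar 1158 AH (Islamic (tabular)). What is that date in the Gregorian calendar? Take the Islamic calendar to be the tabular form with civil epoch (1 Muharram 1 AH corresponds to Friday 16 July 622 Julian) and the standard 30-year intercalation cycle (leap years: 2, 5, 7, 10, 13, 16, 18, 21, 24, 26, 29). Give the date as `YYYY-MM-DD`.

1745-03-14

Julian Day Number of the source date = 2358481.
Converting JDN 2358481 to the Gregorian calendar gives 14 March 1745 CE.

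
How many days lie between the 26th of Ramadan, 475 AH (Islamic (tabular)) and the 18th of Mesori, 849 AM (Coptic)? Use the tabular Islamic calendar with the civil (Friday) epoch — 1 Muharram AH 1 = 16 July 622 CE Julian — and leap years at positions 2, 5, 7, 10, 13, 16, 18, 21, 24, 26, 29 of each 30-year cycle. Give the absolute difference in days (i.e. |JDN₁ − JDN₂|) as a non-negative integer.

18438

JDN of the first date = 2116671.
JDN of the second date = 2135109.
|2135109 − 2116671| = 18438.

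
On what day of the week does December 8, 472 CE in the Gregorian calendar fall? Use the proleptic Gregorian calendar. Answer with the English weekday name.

Thursday

1893797 ≡ 3 (mod 7); counting from Monday = 0 gives Thursday.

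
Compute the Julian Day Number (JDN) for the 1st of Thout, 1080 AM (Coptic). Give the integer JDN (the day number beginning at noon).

In the proleptic Gregorian calendar the same day is 7 September 1363.
JDN 2299161 is 15 October 1582 CE (Gregorian); the target day is −80026 days from there, so JDN = 2219135.

2219135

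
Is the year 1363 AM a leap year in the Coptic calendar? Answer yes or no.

1363 mod 4 = 3; in the Coptic calendar a year is leap when year mod 4 = 3, so it is a leap year.

yes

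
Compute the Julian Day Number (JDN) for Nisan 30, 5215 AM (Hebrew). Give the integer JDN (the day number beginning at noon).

In the proleptic Gregorian calendar the same day is 27 April 1455.
JDN 2400001 is 17 November 1858 CE (Gregorian), MJD 0; the target day is −147397 days from there, so JDN = 2252604.

2252604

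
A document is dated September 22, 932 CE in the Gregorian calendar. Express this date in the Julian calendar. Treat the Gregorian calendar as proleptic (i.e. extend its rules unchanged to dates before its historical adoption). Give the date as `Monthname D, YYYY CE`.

September 17, 932 CE

At this point the Julian calendar is 5 days behind the Gregorian.
22 September 932 Gregorian − 5 days → 17 September 932 Julian.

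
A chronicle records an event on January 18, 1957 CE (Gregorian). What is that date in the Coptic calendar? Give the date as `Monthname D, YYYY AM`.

Tobi 10, 1673 AM

Both dates share Julian Day Number 2435857; in the Coptic calendar that is 10 Tobi 1673 AM.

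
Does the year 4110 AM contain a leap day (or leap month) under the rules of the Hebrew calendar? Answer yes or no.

yes

Hebrew year 4110 is year 6 of its 19-year Metonic cycle; leap years are at positions 3, 6, 8, 11, 14, 17, 19, so it is a leap year (13 months).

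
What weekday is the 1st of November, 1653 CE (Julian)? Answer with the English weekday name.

Tuesday

Equivalently 11 November 1653 Gregorian, JDN 2325121.
JDN 2325121 mod 7 = 1, and JDN 0 was a Monday, so this is a Tuesday.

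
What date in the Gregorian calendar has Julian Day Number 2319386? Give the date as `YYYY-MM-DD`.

1638-02-28

Counting from JDN 2299161 = 15 Oct 1582 gives an offset of 20225 days.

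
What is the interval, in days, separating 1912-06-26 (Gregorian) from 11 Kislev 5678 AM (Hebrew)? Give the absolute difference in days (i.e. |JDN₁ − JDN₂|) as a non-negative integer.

First date → JDN 2419580; second date → JDN 2421559.
The interval is |2419580 − 2421559| = 1979 days.

1979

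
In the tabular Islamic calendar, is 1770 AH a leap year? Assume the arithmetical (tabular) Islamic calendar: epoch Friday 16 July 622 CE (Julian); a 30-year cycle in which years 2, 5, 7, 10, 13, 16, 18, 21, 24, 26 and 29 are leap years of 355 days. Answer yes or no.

no

Year 1770 AH is year 30 of its 30-year cycle; leap positions are 2, 5, 7, 10, 13, 16, 18, 21, 24, 26, 29, so it is a common year (354 days).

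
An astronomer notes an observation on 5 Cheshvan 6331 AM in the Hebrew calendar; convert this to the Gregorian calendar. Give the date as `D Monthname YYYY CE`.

Both dates share Julian Day Number 2660041; in the Gregorian calendar that is 4 November 2570 CE.

4 November 2570 CE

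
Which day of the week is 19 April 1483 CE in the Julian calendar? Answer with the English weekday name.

In the proleptic Gregorian calendar this is 28 April 1483 (JDN 2262832).
JDN 2262832 mod 7 = 5, and JDN 0 was a Monday, so this is a Saturday.

Saturday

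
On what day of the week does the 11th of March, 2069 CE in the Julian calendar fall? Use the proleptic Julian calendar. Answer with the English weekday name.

Equivalently 24 March 2069 Gregorian, JDN 2476830.
2476830 ≡ 6 (mod 7); counting from Monday = 0 gives Sunday.

Sunday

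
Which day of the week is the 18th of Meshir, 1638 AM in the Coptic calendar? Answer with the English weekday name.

Saturday

This is JDN 2423111 (25 February 1922 Gregorian).
JDN 2423111 mod 7 = 5, and JDN 0 was a Monday, so this is a Saturday.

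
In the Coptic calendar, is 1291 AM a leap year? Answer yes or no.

yes

1291 mod 4 = 3; in the Coptic calendar a year is leap when year mod 4 = 3, so it is a leap year.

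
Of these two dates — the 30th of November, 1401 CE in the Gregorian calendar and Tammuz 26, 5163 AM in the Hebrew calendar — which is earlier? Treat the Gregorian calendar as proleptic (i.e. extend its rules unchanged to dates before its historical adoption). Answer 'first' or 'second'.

first

The two dates have Julian Day Numbers 2233098 and 2233700 respectively.
Since 2233098 < 2233700, the first date comes first.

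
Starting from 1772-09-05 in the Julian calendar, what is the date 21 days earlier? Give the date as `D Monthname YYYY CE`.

JDN of 1772-09-05 = 2368529.
2368529 − 21 = 2368508.
JDN 2368508 in the Julian calendar is 15 August 1772 CE.

15 August 1772 CE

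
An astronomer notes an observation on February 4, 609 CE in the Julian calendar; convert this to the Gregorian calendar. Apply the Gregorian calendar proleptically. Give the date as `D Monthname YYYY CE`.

For dates in this range the Gregorian date is 3 days ahead of the Julian.
4 February 609 Julian + 3 days → 7 February 609 Gregorian.

7 February 609 CE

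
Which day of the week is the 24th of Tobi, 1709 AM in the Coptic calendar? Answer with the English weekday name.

This is JDN 2449020 (1 February 1993 Gregorian).
2449020 ≡ 0 (mod 7); counting from Monday = 0 gives Monday.

Monday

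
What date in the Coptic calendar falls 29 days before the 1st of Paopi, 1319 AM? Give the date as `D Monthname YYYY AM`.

2 Thout 1319 AM

JDN of the 1st of Paopi, 1319 AM = 2306459.
2306459 − 29 = 2306430.
JDN 2306430 in the Coptic calendar is 2 Thout 1319 AM.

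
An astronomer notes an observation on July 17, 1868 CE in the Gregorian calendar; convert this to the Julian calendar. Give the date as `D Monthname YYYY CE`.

At this point the Julian calendar is 12 days behind the Gregorian.
17 July 1868 Gregorian − 12 days → 5 July 1868 Julian.

5 July 1868 CE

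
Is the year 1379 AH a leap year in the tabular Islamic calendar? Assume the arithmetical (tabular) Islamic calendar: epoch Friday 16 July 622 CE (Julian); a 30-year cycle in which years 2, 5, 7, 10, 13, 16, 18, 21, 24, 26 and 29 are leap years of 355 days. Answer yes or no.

Year 1379 AH is year 29 of its 30-year cycle; leap positions are 2, 5, 7, 10, 13, 16, 18, 21, 24, 26, 29, so it is a leap year (355 days).

yes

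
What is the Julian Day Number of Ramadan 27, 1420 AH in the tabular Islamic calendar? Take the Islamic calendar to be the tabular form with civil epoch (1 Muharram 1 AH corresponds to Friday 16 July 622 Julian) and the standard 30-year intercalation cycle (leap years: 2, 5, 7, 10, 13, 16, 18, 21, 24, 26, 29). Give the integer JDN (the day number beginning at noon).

In the Gregorian calendar the same day is 4 January 2000.
JDN 2299161 is 15 October 1582 CE (Gregorian); the target day is +152387 days from there, so JDN = 2451548.

2451548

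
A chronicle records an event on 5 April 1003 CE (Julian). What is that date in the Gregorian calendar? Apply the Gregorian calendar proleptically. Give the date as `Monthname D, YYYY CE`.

The Julian–Gregorian offset here is 6 days (Julian trailing).
5 April 1003 Julian + 6 days → 11 April 1003 Gregorian.

April 11, 1003 CE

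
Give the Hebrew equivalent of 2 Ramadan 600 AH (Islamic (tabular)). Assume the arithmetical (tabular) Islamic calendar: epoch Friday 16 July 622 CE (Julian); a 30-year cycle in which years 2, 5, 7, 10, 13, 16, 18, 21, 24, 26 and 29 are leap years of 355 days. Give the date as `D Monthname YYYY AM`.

The source date corresponds to 11 May 1204 in the proleptic Gregorian calendar (JDN 2160943).
That day falls on 3 Sivan 4964 AM in the Hebrew calendar.

3 Sivan 4964 AM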